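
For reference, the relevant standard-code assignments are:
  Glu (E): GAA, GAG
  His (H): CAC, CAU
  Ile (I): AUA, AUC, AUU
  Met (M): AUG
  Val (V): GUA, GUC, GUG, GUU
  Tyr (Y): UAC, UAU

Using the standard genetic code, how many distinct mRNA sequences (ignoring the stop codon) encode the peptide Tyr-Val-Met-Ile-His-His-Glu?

192

Tyr: 2 codons.
Val: 4 codons.
Met: 1 codon.
Ile: 3 codons.
His: 2 codons.
His: 2 codons.
Glu: 2 codons.
2 × 4 × 1 × 3 × 2 × 2 × 2 = 192.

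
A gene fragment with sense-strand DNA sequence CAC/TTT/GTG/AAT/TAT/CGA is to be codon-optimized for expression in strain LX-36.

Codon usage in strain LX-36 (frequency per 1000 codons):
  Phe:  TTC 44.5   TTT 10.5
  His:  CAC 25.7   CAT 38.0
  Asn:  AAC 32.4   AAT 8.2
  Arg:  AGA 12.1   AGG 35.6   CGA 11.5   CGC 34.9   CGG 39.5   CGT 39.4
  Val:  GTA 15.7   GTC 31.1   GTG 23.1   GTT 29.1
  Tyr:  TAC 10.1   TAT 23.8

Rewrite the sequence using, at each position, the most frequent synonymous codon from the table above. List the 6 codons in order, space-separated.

CAT TTC GTC AAC TAT CGG

Codon 1 (His): best is CAT at 38.0.
Codon 2 (Phe): best is TTC at 44.5.
Codon 3 (Val): best is GTC at 31.1.
Codon 4 (Asn): best is AAC at 32.4.
Codon 5 (Tyr): best is TAT at 23.8.
Codon 6 (Arg): best is CGG at 39.5.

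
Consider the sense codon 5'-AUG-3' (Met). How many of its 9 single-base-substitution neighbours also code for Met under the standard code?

Position 1: none → 0 synonymous.
Position 2: none → 0 synonymous.
Position 3: none → 0 synonymous.
Total: 0 + 0 + 0 = 0.

0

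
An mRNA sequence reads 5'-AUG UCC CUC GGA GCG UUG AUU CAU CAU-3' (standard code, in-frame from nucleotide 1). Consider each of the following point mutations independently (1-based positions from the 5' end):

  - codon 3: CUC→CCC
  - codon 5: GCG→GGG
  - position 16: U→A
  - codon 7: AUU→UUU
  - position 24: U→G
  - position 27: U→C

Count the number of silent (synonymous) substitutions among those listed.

Codon 3: CUC (Leu) → CCC (Pro) — missense.
Codon 5: GCG (Ala) → GGG (Gly) — missense.
Codon 6: UUG (Leu) → AUG (Met) — missense.
Codon 7: AUU (Ile) → UUU (Phe) — missense.
Codon 8: CAU (His) → CAG (Gln) — missense.
Codon 9: CAU (His) → CAC (His) — synonymous.
Synonymous: 1 of 6.

1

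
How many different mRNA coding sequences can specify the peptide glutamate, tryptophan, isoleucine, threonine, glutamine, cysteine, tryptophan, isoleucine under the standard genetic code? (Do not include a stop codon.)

288

Glu: 2 codons.
Trp: 1 codon.
Ile: 3 codons.
Thr: 4 codons.
Gln: 2 codons.
Cys: 2 codons.
Trp: 1 codon.
Ile: 3 codons.
2 × 1 × 3 × 4 × 2 × 2 × 1 × 3 = 288.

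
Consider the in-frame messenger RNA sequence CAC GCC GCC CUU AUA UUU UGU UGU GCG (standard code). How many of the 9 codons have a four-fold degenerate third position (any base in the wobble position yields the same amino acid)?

4

Codon 1 CAC (His): third position 2-fold.
Codon 2 GCC (Ala): third position 4-fold.
Codon 3 GCC (Ala): third position 4-fold.
Codon 4 CUU (Leu): third position 4-fold.
Codon 5 AUA (Ile): third position 3-fold.
Codon 6 UUU (Phe): third position 2-fold.
Codon 7 UGU (Cys): third position 2-fold.
Codon 8 UGU (Cys): third position 2-fold.
Codon 9 GCG (Ala): third position 4-fold.
Four-fold degenerate third positions: 4.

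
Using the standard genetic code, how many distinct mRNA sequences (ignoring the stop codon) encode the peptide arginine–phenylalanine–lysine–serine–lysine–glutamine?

576

Arg: 6 codons.
Phe: 2 codons.
Lys: 2 codons.
Ser: 6 codons.
Lys: 2 codons.
Gln: 2 codons.
6 × 2 × 2 × 6 × 2 × 2 = 576.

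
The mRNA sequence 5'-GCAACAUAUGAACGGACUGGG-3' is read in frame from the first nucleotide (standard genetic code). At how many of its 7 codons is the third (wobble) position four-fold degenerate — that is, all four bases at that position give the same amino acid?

Codon 1 GCA (Ala): third position 4-fold.
Codon 2 ACA (Thr): third position 4-fold.
Codon 3 UAU (Tyr): third position 2-fold.
Codon 4 GAA (Glu): third position 2-fold.
Codon 5 CGG (Arg): third position 4-fold.
Codon 6 ACU (Thr): third position 4-fold.
Codon 7 GGG (Gly): third position 4-fold.
Four-fold degenerate third positions: 5.

5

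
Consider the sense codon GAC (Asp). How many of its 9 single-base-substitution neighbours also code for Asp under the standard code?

1

Position 1: none → 0 synonymous.
Position 2: none → 0 synonymous.
Position 3: GAU → 1 synonymous.
Total: 0 + 0 + 1 = 1.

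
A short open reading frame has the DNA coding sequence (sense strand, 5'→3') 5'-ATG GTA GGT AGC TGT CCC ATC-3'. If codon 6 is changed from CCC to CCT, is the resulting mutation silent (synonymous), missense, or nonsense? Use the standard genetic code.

Position 18 falls in codon 6: CCC → Pro.
After the substitution the codon is CCT → Pro.
Both encode Pro, so the change is synonymous.

silent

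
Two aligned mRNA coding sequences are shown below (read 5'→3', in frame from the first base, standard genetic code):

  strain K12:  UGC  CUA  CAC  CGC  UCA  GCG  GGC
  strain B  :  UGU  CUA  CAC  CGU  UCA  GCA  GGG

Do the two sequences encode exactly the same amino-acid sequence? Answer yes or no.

yes

Codon 1: UGC Cys / UGU Cys — synonymous.
Codon 2: CUA Leu / CUA Leu — identical.
Codon 3: CAC His / CAC His — identical.
Codon 4: CGC Arg / CGU Arg — synonymous.
Codon 5: UCA Ser / UCA Ser — identical.
Codon 6: GCG Ala / GCA Ala — synonymous.
Codon 7: GGC Gly / GGG Gly — synonymous.
Nonsynonymous differences: 0 → same protein.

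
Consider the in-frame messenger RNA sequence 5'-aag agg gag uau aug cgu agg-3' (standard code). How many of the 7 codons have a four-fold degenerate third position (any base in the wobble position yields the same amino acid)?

1

Codon 1 AAG (Lys): third position 2-fold.
Codon 2 AGG (Arg): third position 2-fold.
Codon 3 GAG (Glu): third position 2-fold.
Codon 4 UAU (Tyr): third position 2-fold.
Codon 5 AUG (Met): third position 1-fold.
Codon 6 CGU (Arg): third position 4-fold.
Codon 7 AGG (Arg): third position 2-fold.
Four-fold degenerate third positions: 1.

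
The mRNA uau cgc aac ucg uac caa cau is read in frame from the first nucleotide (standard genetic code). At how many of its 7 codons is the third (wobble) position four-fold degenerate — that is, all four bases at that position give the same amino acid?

Codon 1 UAU (Tyr): third position 2-fold.
Codon 2 CGC (Arg): third position 4-fold.
Codon 3 AAC (Asn): third position 2-fold.
Codon 4 UCG (Ser): third position 4-fold.
Codon 5 UAC (Tyr): third position 2-fold.
Codon 6 CAA (Gln): third position 2-fold.
Codon 7 CAU (His): third position 2-fold.
Four-fold degenerate third positions: 2.

2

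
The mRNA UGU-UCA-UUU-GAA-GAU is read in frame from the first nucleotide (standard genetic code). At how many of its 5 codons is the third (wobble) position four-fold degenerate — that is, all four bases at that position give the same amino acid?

Codon 1 UGU (Cys): third position 2-fold.
Codon 2 UCA (Ser): third position 4-fold.
Codon 3 UUU (Phe): third position 2-fold.
Codon 4 GAA (Glu): third position 2-fold.
Codon 5 GAU (Asp): third position 2-fold.
Four-fold degenerate third positions: 1.

1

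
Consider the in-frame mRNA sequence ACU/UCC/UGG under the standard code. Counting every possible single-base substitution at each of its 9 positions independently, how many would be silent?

6

Codon 1 (ACU, Thr): 3 synonymous substitutions.
Codon 2 (UCC, Ser): 3 synonymous substitutions.
Codon 3 (UGG, Trp): 0 synonymous substitutions.
Total: 3 + 3 + 0 = 6.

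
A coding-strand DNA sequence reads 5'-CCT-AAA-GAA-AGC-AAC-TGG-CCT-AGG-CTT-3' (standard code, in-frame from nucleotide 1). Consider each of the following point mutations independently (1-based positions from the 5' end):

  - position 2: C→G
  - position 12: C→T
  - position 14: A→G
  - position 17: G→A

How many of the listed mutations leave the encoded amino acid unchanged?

1

Codon 1: CCT (Pro) → CGT (Arg) — missense.
Codon 4: AGC (Ser) → AGT (Ser) — synonymous.
Codon 5: AAC (Asn) → AGC (Ser) — missense.
Codon 6: TGG (Trp) → TAG (Stop) — nonsense.
Synonymous: 1 of 4.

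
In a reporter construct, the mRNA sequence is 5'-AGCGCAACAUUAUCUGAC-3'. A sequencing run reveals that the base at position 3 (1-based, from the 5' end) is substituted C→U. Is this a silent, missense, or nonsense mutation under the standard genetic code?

Position 3 falls in codon 1: AGC → Ser.
After the substitution the codon is AGU → Ser.
Both encode Ser, so the change is synonymous.

silent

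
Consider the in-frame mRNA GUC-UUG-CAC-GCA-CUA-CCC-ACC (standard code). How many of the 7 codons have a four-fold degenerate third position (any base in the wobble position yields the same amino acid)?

Codon 1 GUC (Val): third position 4-fold.
Codon 2 UUG (Leu): third position 2-fold.
Codon 3 CAC (His): third position 2-fold.
Codon 4 GCA (Ala): third position 4-fold.
Codon 5 CUA (Leu): third position 4-fold.
Codon 6 CCC (Pro): third position 4-fold.
Codon 7 ACC (Thr): third position 4-fold.
Four-fold degenerate third positions: 5.

5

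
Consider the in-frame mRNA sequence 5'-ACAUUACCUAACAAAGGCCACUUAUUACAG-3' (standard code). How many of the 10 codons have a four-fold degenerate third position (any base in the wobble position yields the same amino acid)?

Codon 1 ACA (Thr): third position 4-fold.
Codon 2 UUA (Leu): third position 2-fold.
Codon 3 CCU (Pro): third position 4-fold.
Codon 4 AAC (Asn): third position 2-fold.
Codon 5 AAA (Lys): third position 2-fold.
Codon 6 GGC (Gly): third position 4-fold.
Codon 7 CAC (His): third position 2-fold.
Codon 8 UUA (Leu): third position 2-fold.
Codon 9 UUA (Leu): third position 2-fold.
Codon 10 CAG (Gln): third position 2-fold.
Four-fold degenerate third positions: 3.

3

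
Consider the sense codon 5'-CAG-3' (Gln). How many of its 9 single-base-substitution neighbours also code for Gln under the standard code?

1

Position 1: none → 0 synonymous.
Position 2: none → 0 synonymous.
Position 3: CAA → 1 synonymous.
Total: 0 + 0 + 1 = 1.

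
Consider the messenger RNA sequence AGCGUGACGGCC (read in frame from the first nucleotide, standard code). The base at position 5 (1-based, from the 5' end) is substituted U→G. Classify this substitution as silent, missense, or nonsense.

Position 5 falls in codon 2: GUG → Val.
After the substitution the codon is GGG → Gly.
Val ≠ Gly, so this is a missense mutation.

missense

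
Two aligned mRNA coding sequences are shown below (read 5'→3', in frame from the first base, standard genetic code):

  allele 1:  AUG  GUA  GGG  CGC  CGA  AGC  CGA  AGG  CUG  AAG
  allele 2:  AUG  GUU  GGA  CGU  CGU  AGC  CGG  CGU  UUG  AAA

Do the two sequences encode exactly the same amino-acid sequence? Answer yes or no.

yes

Codon 1: AUG Met / AUG Met — identical.
Codon 2: GUA Val / GUU Val — synonymous.
Codon 3: GGG Gly / GGA Gly — synonymous.
Codon 4: CGC Arg / CGU Arg — synonymous.
Codon 5: CGA Arg / CGU Arg — synonymous.
Codon 6: AGC Ser / AGC Ser — identical.
Codon 7: CGA Arg / CGG Arg — synonymous.
Codon 8: AGG Arg / CGU Arg — synonymous.
Codon 9: CUG Leu / UUG Leu — synonymous.
Codon 10: AAG Lys / AAA Lys — synonymous.
Nonsynonymous differences: 0 → same protein.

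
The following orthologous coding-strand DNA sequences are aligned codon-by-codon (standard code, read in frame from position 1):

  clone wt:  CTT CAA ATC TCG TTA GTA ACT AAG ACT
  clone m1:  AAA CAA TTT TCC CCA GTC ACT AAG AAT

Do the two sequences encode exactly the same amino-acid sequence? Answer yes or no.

no

Codon 1: CTT Leu / AAA Lys — nonsynonymous.
Codon 2: CAA Gln / CAA Gln — identical.
Codon 3: ATC Ile / TTT Phe — nonsynonymous.
Codon 4: TCG Ser / TCC Ser — synonymous.
Codon 5: TTA Leu / CCA Pro — nonsynonymous.
Codon 6: GTA Val / GTC Val — synonymous.
Codon 7: ACT Thr / ACT Thr — identical.
Codon 8: AAG Lys / AAG Lys — identical.
Codon 9: ACT Thr / AAT Asn — nonsynonymous.
Nonsynonymous differences: 4 → different protein.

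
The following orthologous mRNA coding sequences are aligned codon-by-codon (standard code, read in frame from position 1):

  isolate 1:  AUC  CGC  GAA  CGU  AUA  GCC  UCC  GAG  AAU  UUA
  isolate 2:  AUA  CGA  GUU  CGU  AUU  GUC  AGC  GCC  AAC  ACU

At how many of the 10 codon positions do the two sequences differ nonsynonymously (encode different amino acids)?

4

Codon 1: AUC Ile / AUA Ile — synonymous.
Codon 2: CGC Arg / CGA Arg — synonymous.
Codon 3: GAA Glu / GUU Val — nonsynonymous.
Codon 4: CGU Arg / CGU Arg — identical.
Codon 5: AUA Ile / AUU Ile — synonymous.
Codon 6: GCC Ala / GUC Val — nonsynonymous.
Codon 7: UCC Ser / AGC Ser — synonymous.
Codon 8: GAG Glu / GCC Ala — nonsynonymous.
Codon 9: AAU Asn / AAC Asn — synonymous.
Codon 10: UUA Leu / ACU Thr — nonsynonymous.
Nonsynonymous differences: 4.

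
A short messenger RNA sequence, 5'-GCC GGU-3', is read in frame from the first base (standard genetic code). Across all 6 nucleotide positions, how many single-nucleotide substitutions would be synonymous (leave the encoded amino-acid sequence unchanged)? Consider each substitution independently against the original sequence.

Codon 1 (GCC, Ala): 3 synonymous substitutions.
Codon 2 (GGU, Gly): 3 synonymous substitutions.
Total: 3 + 3 = 6.

6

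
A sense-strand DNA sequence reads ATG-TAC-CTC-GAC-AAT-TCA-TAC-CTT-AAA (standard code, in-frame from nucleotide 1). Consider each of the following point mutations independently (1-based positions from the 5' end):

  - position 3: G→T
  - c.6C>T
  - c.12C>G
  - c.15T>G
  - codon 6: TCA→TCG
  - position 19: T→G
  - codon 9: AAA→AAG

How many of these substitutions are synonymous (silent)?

Codon 1: ATG (Met) → ATT (Ile) — missense.
Codon 2: TAC (Tyr) → TAT (Tyr) — synonymous.
Codon 4: GAC (Asp) → GAG (Glu) — missense.
Codon 5: AAT (Asn) → AAG (Lys) — missense.
Codon 6: TCA (Ser) → TCG (Ser) — synonymous.
Codon 7: TAC (Tyr) → GAC (Asp) — missense.
Codon 9: AAA (Lys) → AAG (Lys) — synonymous.
Synonymous: 3 of 7.

3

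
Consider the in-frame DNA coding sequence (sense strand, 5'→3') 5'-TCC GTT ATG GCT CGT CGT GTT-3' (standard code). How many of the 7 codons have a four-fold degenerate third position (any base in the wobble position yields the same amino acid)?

Codon 1 TCC (Ser): third position 4-fold.
Codon 2 GTT (Val): third position 4-fold.
Codon 3 ATG (Met): third position 1-fold.
Codon 4 GCT (Ala): third position 4-fold.
Codon 5 CGT (Arg): third position 4-fold.
Codon 6 CGT (Arg): third position 4-fold.
Codon 7 GTT (Val): third position 4-fold.
Four-fold degenerate third positions: 6.

6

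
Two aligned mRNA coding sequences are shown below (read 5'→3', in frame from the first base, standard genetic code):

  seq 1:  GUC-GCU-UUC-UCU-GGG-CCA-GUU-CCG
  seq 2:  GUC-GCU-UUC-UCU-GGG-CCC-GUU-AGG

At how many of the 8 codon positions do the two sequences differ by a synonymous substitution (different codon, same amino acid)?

Codon 1: GUC Val / GUC Val — identical.
Codon 2: GCU Ala / GCU Ala — identical.
Codon 3: UUC Phe / UUC Phe — identical.
Codon 4: UCU Ser / UCU Ser — identical.
Codon 5: GGG Gly / GGG Gly — identical.
Codon 6: CCA Pro / CCC Pro — synonymous.
Codon 7: GUU Val / GUU Val — identical.
Codon 8: CCG Pro / AGG Arg — nonsynonymous.
Synonymous differences: 1.

1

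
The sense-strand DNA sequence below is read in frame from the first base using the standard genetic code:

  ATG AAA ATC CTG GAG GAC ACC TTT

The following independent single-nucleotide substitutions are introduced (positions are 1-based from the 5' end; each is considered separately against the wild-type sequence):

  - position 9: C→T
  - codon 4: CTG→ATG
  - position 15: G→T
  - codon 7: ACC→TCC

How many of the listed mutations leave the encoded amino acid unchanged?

Codon 3: ATC (Ile) → ATT (Ile) — synonymous.
Codon 4: CTG (Leu) → ATG (Met) — missense.
Codon 5: GAG (Glu) → GAT (Asp) — missense.
Codon 7: ACC (Thr) → TCC (Ser) — missense.
Synonymous: 1 of 4.

1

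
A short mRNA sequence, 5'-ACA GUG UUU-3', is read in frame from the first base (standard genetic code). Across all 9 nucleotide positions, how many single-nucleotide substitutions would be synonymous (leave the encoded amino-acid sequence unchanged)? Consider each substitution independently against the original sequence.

Codon 1 (ACA, Thr): 3 synonymous substitutions.
Codon 2 (GUG, Val): 3 synonymous substitutions.
Codon 3 (UUU, Phe): 1 synonymous substitution.
Total: 3 + 3 + 1 = 7.

7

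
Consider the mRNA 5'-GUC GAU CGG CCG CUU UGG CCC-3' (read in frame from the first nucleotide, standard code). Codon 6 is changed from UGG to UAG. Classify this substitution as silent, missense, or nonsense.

nonsense

Position 17 falls in codon 6: UGG → Trp.
After the substitution the codon is UAG → Stop.
The new codon is a stop codon, so this is a nonsense mutation.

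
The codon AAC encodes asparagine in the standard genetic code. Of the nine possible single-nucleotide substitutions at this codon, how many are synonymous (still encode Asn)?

Position 1: none → 0 synonymous.
Position 2: none → 0 synonymous.
Position 3: AAU → 1 synonymous.
Total: 0 + 0 + 1 = 1.

1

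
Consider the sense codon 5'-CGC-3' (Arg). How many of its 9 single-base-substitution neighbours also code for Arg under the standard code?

3

Position 1: none → 0 synonymous.
Position 2: none → 0 synonymous.
Position 3: CGU, CGA, CGG → 3 synonymous.
Total: 0 + 0 + 3 = 3.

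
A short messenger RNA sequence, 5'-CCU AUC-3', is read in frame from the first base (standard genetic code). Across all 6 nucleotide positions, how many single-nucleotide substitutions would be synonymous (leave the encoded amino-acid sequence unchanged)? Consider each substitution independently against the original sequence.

5

Codon 1 (CCU, Pro): 3 synonymous substitutions.
Codon 2 (AUC, Ile): 2 synonymous substitutions.
Total: 3 + 2 = 5.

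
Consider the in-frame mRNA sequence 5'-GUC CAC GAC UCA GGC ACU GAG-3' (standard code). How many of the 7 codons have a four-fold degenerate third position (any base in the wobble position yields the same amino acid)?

4

Codon 1 GUC (Val): third position 4-fold.
Codon 2 CAC (His): third position 2-fold.
Codon 3 GAC (Asp): third position 2-fold.
Codon 4 UCA (Ser): third position 4-fold.
Codon 5 GGC (Gly): third position 4-fold.
Codon 6 ACU (Thr): third position 4-fold.
Codon 7 GAG (Glu): third position 2-fold.
Four-fold degenerate third positions: 4.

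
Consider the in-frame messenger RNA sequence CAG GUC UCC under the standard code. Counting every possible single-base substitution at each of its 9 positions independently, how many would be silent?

7

Codon 1 (CAG, Gln): 1 synonymous substitution.
Codon 2 (GUC, Val): 3 synonymous substitutions.
Codon 3 (UCC, Ser): 3 synonymous substitutions.
Total: 1 + 3 + 3 = 7.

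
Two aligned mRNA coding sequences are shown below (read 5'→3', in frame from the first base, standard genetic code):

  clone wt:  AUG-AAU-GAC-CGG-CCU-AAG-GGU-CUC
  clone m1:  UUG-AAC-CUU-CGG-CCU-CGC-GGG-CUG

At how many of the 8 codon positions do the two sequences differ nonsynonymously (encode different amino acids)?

Codon 1: AUG Met / UUG Leu — nonsynonymous.
Codon 2: AAU Asn / AAC Asn — synonymous.
Codon 3: GAC Asp / CUU Leu — nonsynonymous.
Codon 4: CGG Arg / CGG Arg — identical.
Codon 5: CCU Pro / CCU Pro — identical.
Codon 6: AAG Lys / CGC Arg — nonsynonymous.
Codon 7: GGU Gly / GGG Gly — synonymous.
Codon 8: CUC Leu / CUG Leu — synonymous.
Nonsynonymous differences: 3.

3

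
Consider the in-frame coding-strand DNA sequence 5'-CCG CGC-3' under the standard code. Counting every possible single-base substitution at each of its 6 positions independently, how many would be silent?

6

Codon 1 (CCG, Pro): 3 synonymous substitutions.
Codon 2 (CGC, Arg): 3 synonymous substitutions.
Total: 3 + 3 = 6.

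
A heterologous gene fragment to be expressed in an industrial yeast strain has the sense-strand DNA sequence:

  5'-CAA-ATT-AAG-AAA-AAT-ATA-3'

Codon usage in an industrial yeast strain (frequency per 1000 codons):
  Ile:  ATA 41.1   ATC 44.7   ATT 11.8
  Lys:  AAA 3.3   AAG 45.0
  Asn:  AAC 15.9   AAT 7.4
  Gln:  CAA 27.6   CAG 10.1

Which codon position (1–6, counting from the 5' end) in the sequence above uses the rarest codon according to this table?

Codon 1 CAA (Gln): 27.6 per 1000.
Codon 2 ATT (Ile): 11.8 per 1000.
Codon 3 AAG (Lys): 45.0 per 1000.
Codon 4 AAA (Lys): 3.3 per 1000.
Codon 5 AAT (Asn): 7.4 per 1000.
Codon 6 ATA (Ile): 41.1 per 1000.
Lowest frequency is 3.3 at codon 4.

4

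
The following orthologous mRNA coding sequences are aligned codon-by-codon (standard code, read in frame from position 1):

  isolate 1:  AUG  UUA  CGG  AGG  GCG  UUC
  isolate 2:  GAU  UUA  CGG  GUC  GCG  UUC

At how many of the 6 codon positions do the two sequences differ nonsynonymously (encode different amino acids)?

Codon 1: AUG Met / GAU Asp — nonsynonymous.
Codon 2: UUA Leu / UUA Leu — identical.
Codon 3: CGG Arg / CGG Arg — identical.
Codon 4: AGG Arg / GUC Val — nonsynonymous.
Codon 5: GCG Ala / GCG Ala — identical.
Codon 6: UUC Phe / UUC Phe — identical.
Nonsynonymous differences: 2.

2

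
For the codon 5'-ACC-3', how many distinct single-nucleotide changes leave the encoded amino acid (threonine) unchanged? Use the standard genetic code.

Position 1: none → 0 synonymous.
Position 2: none → 0 synonymous.
Position 3: ACU, ACA, ACG → 3 synonymous.
Total: 0 + 0 + 3 = 3.

3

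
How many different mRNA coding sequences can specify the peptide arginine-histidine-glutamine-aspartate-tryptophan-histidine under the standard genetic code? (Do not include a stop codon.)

96

Arg: 6 codons.
His: 2 codons.
Gln: 2 codons.
Asp: 2 codons.
Trp: 1 codon.
His: 2 codons.
6 × 2 × 2 × 2 × 1 × 2 = 96.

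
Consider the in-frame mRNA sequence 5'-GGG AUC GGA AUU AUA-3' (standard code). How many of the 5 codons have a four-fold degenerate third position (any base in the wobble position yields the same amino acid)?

Codon 1 GGG (Gly): third position 4-fold.
Codon 2 AUC (Ile): third position 3-fold.
Codon 3 GGA (Gly): third position 4-fold.
Codon 4 AUU (Ile): third position 3-fold.
Codon 5 AUA (Ile): third position 3-fold.
Four-fold degenerate third positions: 2.

2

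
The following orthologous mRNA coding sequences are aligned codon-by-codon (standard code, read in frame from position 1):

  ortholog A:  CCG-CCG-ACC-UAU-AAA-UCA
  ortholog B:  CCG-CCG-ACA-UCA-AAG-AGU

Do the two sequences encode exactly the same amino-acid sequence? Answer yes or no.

Codon 1: CCG Pro / CCG Pro — identical.
Codon 2: CCG Pro / CCG Pro — identical.
Codon 3: ACC Thr / ACA Thr — synonymous.
Codon 4: UAU Tyr / UCA Ser — nonsynonymous.
Codon 5: AAA Lys / AAG Lys — synonymous.
Codon 6: UCA Ser / AGU Ser — synonymous.
Nonsynonymous differences: 1 → different protein.

no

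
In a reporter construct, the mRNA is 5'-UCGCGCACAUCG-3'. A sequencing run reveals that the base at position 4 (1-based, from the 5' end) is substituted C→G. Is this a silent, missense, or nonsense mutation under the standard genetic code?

missense

Position 4 falls in codon 2: CGC → Arg.
After the substitution the codon is GGC → Gly.
Arg ≠ Gly, so this is a missense mutation.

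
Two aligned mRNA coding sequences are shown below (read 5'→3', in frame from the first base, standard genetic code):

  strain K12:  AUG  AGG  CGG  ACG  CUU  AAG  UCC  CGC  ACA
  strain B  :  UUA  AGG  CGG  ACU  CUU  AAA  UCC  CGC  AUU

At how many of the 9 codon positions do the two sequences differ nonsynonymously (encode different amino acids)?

Codon 1: AUG Met / UUA Leu — nonsynonymous.
Codon 2: AGG Arg / AGG Arg — identical.
Codon 3: CGG Arg / CGG Arg — identical.
Codon 4: ACG Thr / ACU Thr — synonymous.
Codon 5: CUU Leu / CUU Leu — identical.
Codon 6: AAG Lys / AAA Lys — synonymous.
Codon 7: UCC Ser / UCC Ser — identical.
Codon 8: CGC Arg / CGC Arg — identical.
Codon 9: ACA Thr / AUU Ile — nonsynonymous.
Nonsynonymous differences: 2.

2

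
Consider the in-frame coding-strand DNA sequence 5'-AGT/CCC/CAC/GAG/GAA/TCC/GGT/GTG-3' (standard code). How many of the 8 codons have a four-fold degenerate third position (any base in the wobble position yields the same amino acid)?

Codon 1 AGT (Ser): third position 2-fold.
Codon 2 CCC (Pro): third position 4-fold.
Codon 3 CAC (His): third position 2-fold.
Codon 4 GAG (Glu): third position 2-fold.
Codon 5 GAA (Glu): third position 2-fold.
Codon 6 TCC (Ser): third position 4-fold.
Codon 7 GGT (Gly): third position 4-fold.
Codon 8 GTG (Val): third position 4-fold.
Four-fold degenerate third positions: 4.

4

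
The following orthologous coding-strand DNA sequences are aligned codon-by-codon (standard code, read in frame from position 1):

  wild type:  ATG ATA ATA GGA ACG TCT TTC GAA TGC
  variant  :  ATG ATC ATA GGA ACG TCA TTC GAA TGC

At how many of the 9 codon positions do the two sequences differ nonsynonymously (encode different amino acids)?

0

Codon 1: ATG Met / ATG Met — identical.
Codon 2: ATA Ile / ATC Ile — synonymous.
Codon 3: ATA Ile / ATA Ile — identical.
Codon 4: GGA Gly / GGA Gly — identical.
Codon 5: ACG Thr / ACG Thr — identical.
Codon 6: TCT Ser / TCA Ser — synonymous.
Codon 7: TTC Phe / TTC Phe — identical.
Codon 8: GAA Glu / GAA Glu — identical.
Codon 9: TGC Cys / TGC Cys — identical.
Nonsynonymous differences: 0.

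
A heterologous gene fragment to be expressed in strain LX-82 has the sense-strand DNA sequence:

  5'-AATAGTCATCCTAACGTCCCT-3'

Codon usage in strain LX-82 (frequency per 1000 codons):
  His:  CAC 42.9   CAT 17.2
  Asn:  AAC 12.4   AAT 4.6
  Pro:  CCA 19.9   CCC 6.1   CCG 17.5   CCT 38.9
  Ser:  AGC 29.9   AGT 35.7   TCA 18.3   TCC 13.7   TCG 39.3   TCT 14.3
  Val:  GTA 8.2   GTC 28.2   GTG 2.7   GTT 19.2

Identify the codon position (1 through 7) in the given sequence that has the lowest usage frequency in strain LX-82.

Codon 1 AAT (Asn): 4.6 per 1000.
Codon 2 AGT (Ser): 35.7 per 1000.
Codon 3 CAT (His): 17.2 per 1000.
Codon 4 CCT (Pro): 38.9 per 1000.
Codon 5 AAC (Asn): 12.4 per 1000.
Codon 6 GTC (Val): 28.2 per 1000.
Codon 7 CCT (Pro): 38.9 per 1000.
Lowest frequency is 4.6 at codon 1.

1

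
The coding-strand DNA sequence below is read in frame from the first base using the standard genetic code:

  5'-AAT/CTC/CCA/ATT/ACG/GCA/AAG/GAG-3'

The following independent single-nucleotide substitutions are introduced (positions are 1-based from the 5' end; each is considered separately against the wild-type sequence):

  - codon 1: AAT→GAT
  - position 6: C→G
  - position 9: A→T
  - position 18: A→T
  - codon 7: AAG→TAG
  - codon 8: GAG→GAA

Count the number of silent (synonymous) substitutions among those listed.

Codon 1: AAT (Asn) → GAT (Asp) — missense.
Codon 2: CTC (Leu) → CTG (Leu) — synonymous.
Codon 3: CCA (Pro) → CCT (Pro) — synonymous.
Codon 6: GCA (Ala) → GCT (Ala) — synonymous.
Codon 7: AAG (Lys) → TAG (Stop) — nonsense.
Codon 8: GAG (Glu) → GAA (Glu) — synonymous.
Synonymous: 4 of 6.

4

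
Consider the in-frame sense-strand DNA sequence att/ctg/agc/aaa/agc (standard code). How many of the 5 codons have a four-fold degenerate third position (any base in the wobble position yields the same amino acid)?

1

Codon 1 ATT (Ile): third position 3-fold.
Codon 2 CTG (Leu): third position 4-fold.
Codon 3 AGC (Ser): third position 2-fold.
Codon 4 AAA (Lys): third position 2-fold.
Codon 5 AGC (Ser): third position 2-fold.
Four-fold degenerate third positions: 1.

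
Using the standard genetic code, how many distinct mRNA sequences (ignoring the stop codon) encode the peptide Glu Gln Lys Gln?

Glu: 2 codons.
Gln: 2 codons.
Lys: 2 codons.
Gln: 2 codons.
2 × 2 × 2 × 2 = 16.

16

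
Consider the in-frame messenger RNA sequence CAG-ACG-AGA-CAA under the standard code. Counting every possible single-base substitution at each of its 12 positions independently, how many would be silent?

Codon 1 (CAG, Gln): 1 synonymous substitution.
Codon 2 (ACG, Thr): 3 synonymous substitutions.
Codon 3 (AGA, Arg): 2 synonymous substitutions.
Codon 4 (CAA, Gln): 1 synonymous substitution.
Total: 1 + 3 + 2 + 1 = 7.

7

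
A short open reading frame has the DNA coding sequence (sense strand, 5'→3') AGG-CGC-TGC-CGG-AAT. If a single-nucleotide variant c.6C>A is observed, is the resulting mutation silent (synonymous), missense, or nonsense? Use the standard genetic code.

silent

Position 6 falls in codon 2: CGC → Arg.
After the substitution the codon is CGA → Arg.
Both encode Arg, so the change is synonymous.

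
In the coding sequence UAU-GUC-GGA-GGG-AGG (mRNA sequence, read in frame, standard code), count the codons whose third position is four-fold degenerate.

Codon 1 UAU (Tyr): third position 2-fold.
Codon 2 GUC (Val): third position 4-fold.
Codon 3 GGA (Gly): third position 4-fold.
Codon 4 GGG (Gly): third position 4-fold.
Codon 5 AGG (Arg): third position 2-fold.
Four-fold degenerate third positions: 3.

3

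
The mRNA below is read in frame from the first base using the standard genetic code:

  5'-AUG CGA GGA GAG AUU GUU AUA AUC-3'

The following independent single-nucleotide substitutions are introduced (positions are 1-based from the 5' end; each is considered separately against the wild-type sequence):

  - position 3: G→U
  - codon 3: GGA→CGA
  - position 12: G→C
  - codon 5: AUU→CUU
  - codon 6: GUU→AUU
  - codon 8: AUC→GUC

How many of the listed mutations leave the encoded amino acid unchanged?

Codon 1: AUG (Met) → AUU (Ile) — missense.
Codon 3: GGA (Gly) → CGA (Arg) — missense.
Codon 4: GAG (Glu) → GAC (Asp) — missense.
Codon 5: AUU (Ile) → CUU (Leu) — missense.
Codon 6: GUU (Val) → AUU (Ile) — missense.
Codon 8: AUC (Ile) → GUC (Val) — missense.
Synonymous: 0 of 6.

0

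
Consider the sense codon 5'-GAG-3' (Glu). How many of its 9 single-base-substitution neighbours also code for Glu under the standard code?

Position 1: none → 0 synonymous.
Position 2: none → 0 synonymous.
Position 3: GAA → 1 synonymous.
Total: 0 + 0 + 1 = 1.

1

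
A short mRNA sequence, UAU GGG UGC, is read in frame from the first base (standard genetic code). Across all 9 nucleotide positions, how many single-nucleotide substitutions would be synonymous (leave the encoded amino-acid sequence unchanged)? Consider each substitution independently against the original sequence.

5

Codon 1 (UAU, Tyr): 1 synonymous substitution.
Codon 2 (GGG, Gly): 3 synonymous substitutions.
Codon 3 (UGC, Cys): 1 synonymous substitution.
Total: 1 + 3 + 1 = 5.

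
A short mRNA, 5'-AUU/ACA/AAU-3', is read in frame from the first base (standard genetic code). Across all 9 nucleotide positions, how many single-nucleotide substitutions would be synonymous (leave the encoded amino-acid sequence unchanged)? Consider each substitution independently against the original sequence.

Codon 1 (AUU, Ile): 2 synonymous substitutions.
Codon 2 (ACA, Thr): 3 synonymous substitutions.
Codon 3 (AAU, Asn): 1 synonymous substitution.
Total: 2 + 3 + 1 = 6.

6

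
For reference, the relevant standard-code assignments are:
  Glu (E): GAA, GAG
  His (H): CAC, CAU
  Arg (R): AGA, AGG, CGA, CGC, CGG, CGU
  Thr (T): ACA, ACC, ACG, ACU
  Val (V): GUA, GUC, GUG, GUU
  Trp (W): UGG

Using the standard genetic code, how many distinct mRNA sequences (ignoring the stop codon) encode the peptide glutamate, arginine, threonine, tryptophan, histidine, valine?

384

Glu: 2 codons.
Arg: 6 codons.
Thr: 4 codons.
Trp: 1 codon.
His: 2 codons.
Val: 4 codons.
2 × 6 × 4 × 1 × 2 × 4 = 384.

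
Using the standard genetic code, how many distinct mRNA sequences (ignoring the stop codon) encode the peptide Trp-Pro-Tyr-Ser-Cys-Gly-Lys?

768

Trp: 1 codon.
Pro: 4 codons.
Tyr: 2 codons.
Ser: 6 codons.
Cys: 2 codons.
Gly: 4 codons.
Lys: 2 codons.
1 × 4 × 2 × 6 × 2 × 4 × 2 = 768.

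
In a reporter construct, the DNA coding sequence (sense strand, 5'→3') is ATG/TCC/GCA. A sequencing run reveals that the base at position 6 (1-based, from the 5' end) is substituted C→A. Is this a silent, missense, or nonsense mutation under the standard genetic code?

Position 6 falls in codon 2: TCC → Ser.
After the substitution the codon is TCA → Ser.
Both encode Ser, so the change is synonymous.

silent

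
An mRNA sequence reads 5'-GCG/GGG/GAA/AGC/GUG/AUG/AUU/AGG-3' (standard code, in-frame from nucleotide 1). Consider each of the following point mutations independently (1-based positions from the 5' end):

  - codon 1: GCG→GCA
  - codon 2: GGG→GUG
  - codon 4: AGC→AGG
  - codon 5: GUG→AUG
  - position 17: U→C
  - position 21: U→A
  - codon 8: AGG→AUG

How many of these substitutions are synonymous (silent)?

2

Codon 1: GCG (Ala) → GCA (Ala) — synonymous.
Codon 2: GGG (Gly) → GUG (Val) — missense.
Codon 4: AGC (Ser) → AGG (Arg) — missense.
Codon 5: GUG (Val) → AUG (Met) — missense.
Codon 6: AUG (Met) → ACG (Thr) — missense.
Codon 7: AUU (Ile) → AUA (Ile) — synonymous.
Codon 8: AGG (Arg) → AUG (Met) — missense.
Synonymous: 2 of 7.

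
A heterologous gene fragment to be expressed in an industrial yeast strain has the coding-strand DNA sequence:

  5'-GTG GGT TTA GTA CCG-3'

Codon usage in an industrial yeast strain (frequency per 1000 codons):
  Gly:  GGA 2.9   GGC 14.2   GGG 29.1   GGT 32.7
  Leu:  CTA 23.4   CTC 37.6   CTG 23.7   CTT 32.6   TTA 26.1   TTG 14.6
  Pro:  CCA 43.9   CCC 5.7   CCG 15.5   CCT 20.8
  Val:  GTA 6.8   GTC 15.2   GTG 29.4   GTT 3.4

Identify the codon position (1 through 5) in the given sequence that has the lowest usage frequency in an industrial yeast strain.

Codon 1 GTG (Val): 29.4 per 1000.
Codon 2 GGT (Gly): 32.7 per 1000.
Codon 3 TTA (Leu): 26.1 per 1000.
Codon 4 GTA (Val): 6.8 per 1000.
Codon 5 CCG (Pro): 15.5 per 1000.
Lowest frequency is 6.8 at codon 4.

4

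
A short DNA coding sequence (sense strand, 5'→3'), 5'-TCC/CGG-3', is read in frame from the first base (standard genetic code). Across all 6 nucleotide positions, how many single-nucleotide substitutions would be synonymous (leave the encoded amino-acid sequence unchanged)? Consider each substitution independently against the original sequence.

Codon 1 (TCC, Ser): 3 synonymous substitutions.
Codon 2 (CGG, Arg): 4 synonymous substitutions.
Total: 3 + 4 = 7.

7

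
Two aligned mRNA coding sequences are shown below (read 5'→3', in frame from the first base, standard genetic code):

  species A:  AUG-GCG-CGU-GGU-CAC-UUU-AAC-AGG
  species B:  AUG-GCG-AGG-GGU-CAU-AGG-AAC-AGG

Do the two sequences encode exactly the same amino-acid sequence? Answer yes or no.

Codon 1: AUG Met / AUG Met — identical.
Codon 2: GCG Ala / GCG Ala — identical.
Codon 3: CGU Arg / AGG Arg — synonymous.
Codon 4: GGU Gly / GGU Gly — identical.
Codon 5: CAC His / CAU His — synonymous.
Codon 6: UUU Phe / AGG Arg — nonsynonymous.
Codon 7: AAC Asn / AAC Asn — identical.
Codon 8: AGG Arg / AGG Arg — identical.
Nonsynonymous differences: 1 → different protein.

no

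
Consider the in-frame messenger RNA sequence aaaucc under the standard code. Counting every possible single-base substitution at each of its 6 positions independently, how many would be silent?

Codon 1 (AAA, Lys): 1 synonymous substitution.
Codon 2 (UCC, Ser): 3 synonymous substitutions.
Total: 1 + 3 = 4.

4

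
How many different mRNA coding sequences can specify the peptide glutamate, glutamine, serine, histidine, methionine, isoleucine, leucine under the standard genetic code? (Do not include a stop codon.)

864

Glu: 2 codons.
Gln: 2 codons.
Ser: 6 codons.
His: 2 codons.
Met: 1 codon.
Ile: 3 codons.
Leu: 6 codons.
2 × 2 × 6 × 2 × 1 × 3 × 6 = 864.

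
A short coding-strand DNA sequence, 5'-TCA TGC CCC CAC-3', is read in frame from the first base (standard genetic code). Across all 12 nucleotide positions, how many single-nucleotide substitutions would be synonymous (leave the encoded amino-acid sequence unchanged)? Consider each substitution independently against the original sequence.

Codon 1 (TCA, Ser): 3 synonymous substitutions.
Codon 2 (TGC, Cys): 1 synonymous substitution.
Codon 3 (CCC, Pro): 3 synonymous substitutions.
Codon 4 (CAC, His): 1 synonymous substitution.
Total: 3 + 1 + 3 + 1 = 8.

8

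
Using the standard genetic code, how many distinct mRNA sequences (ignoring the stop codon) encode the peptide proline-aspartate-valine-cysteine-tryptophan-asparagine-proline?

Pro: 4 codons.
Asp: 2 codons.
Val: 4 codons.
Cys: 2 codons.
Trp: 1 codon.
Asn: 2 codons.
Pro: 4 codons.
4 × 2 × 4 × 2 × 1 × 2 × 4 = 512.

512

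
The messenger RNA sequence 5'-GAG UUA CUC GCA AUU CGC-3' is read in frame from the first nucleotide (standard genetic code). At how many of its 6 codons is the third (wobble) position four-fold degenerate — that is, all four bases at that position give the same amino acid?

Codon 1 GAG (Glu): third position 2-fold.
Codon 2 UUA (Leu): third position 2-fold.
Codon 3 CUC (Leu): third position 4-fold.
Codon 4 GCA (Ala): third position 4-fold.
Codon 5 AUU (Ile): third position 3-fold.
Codon 6 CGC (Arg): third position 4-fold.
Four-fold degenerate third positions: 3.

3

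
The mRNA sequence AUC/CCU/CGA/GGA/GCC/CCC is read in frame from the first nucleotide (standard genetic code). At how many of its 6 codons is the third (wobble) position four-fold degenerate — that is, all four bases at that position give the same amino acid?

5

Codon 1 AUC (Ile): third position 3-fold.
Codon 2 CCU (Pro): third position 4-fold.
Codon 3 CGA (Arg): third position 4-fold.
Codon 4 GGA (Gly): third position 4-fold.
Codon 5 GCC (Ala): third position 4-fold.
Codon 6 CCC (Pro): third position 4-fold.
Four-fold degenerate third positions: 5.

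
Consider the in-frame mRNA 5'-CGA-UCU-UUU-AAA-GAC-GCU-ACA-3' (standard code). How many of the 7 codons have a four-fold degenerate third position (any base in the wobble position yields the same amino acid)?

Codon 1 CGA (Arg): third position 4-fold.
Codon 2 UCU (Ser): third position 4-fold.
Codon 3 UUU (Phe): third position 2-fold.
Codon 4 AAA (Lys): third position 2-fold.
Codon 5 GAC (Asp): third position 2-fold.
Codon 6 GCU (Ala): third position 4-fold.
Codon 7 ACA (Thr): third position 4-fold.
Four-fold degenerate third positions: 4.

4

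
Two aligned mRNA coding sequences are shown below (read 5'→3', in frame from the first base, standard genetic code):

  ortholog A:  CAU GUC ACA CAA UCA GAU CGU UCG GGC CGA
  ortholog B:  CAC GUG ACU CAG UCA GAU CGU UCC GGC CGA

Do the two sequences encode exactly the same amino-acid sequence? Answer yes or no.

Codon 1: CAU His / CAC His — synonymous.
Codon 2: GUC Val / GUG Val — synonymous.
Codon 3: ACA Thr / ACU Thr — synonymous.
Codon 4: CAA Gln / CAG Gln — synonymous.
Codon 5: UCA Ser / UCA Ser — identical.
Codon 6: GAU Asp / GAU Asp — identical.
Codon 7: CGU Arg / CGU Arg — identical.
Codon 8: UCG Ser / UCC Ser — synonymous.
Codon 9: GGC Gly / GGC Gly — identical.
Codon 10: CGA Arg / CGA Arg — identical.
Nonsynonymous differences: 0 → same protein.

yes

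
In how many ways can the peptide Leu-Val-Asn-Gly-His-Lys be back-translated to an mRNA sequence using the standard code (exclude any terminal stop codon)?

Leu: 6 codons.
Val: 4 codons.
Asn: 2 codons.
Gly: 4 codons.
His: 2 codons.
Lys: 2 codons.
6 × 4 × 2 × 4 × 2 × 2 = 768.

768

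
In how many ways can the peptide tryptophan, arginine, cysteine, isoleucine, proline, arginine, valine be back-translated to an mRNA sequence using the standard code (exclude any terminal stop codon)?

3456

Trp: 1 codon.
Arg: 6 codons.
Cys: 2 codons.
Ile: 3 codons.
Pro: 4 codons.
Arg: 6 codons.
Val: 4 codons.
1 × 6 × 2 × 3 × 4 × 6 × 4 = 3456.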